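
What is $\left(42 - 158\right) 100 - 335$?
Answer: $-11935$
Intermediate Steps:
$\left(42 - 158\right) 100 - 335 = \left(-116\right) 100 - 335 = -11600 - 335 = -11935$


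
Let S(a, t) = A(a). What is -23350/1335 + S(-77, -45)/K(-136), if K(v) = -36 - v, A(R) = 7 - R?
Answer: -111143/6675 ≈ -16.651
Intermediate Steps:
S(a, t) = 7 - a
-23350/1335 + S(-77, -45)/K(-136) = -23350/1335 + (7 - 1*(-77))/(-36 - 1*(-136)) = -23350*1/1335 + (7 + 77)/(-36 + 136) = -4670/267 + 84/100 = -4670/267 + 84*(1/100) = -4670/267 + 21/25 = -111143/6675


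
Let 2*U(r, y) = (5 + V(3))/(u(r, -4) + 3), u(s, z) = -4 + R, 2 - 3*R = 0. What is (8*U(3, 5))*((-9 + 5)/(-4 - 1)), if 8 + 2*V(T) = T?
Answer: -24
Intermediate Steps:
R = ⅔ (R = ⅔ - ⅓*0 = ⅔ + 0 = ⅔ ≈ 0.66667)
V(T) = -4 + T/2
u(s, z) = -10/3 (u(s, z) = -4 + ⅔ = -10/3)
U(r, y) = -15/4 (U(r, y) = ((5 + (-4 + (½)*3))/(-10/3 + 3))/2 = ((5 + (-4 + 3/2))/(-⅓))/2 = ((5 - 5/2)*(-3))/2 = ((5/2)*(-3))/2 = (½)*(-15/2) = -15/4)
(8*U(3, 5))*((-9 + 5)/(-4 - 1)) = (8*(-15/4))*((-9 + 5)/(-4 - 1)) = -(-120)/(-5) = -(-120)*(-1)/5 = -30*⅘ = -24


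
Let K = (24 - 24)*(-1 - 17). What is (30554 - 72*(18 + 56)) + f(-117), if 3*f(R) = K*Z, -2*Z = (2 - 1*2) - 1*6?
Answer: 25226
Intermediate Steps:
K = 0 (K = 0*(-18) = 0)
Z = 3 (Z = -((2 - 1*2) - 1*6)/2 = -((2 - 2) - 6)/2 = -(0 - 6)/2 = -1/2*(-6) = 3)
f(R) = 0 (f(R) = (0*3)/3 = (1/3)*0 = 0)
(30554 - 72*(18 + 56)) + f(-117) = (30554 - 72*(18 + 56)) + 0 = (30554 - 72*74) + 0 = (30554 - 5328) + 0 = 25226 + 0 = 25226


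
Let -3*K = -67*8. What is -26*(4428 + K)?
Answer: -359320/3 ≈ -1.1977e+5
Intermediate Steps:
K = 536/3 (K = -(-67)*8/3 = -⅓*(-536) = 536/3 ≈ 178.67)
-26*(4428 + K) = -26*(4428 + 536/3) = -26*13820/3 = -359320/3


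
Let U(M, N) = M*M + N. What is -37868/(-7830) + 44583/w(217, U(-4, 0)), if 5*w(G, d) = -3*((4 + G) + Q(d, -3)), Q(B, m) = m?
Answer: -286776463/853470 ≈ -336.01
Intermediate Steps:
U(M, N) = N + M² (U(M, N) = M² + N = N + M²)
w(G, d) = -⅗ - 3*G/5 (w(G, d) = (-3*((4 + G) - 3))/5 = (-3*(1 + G))/5 = (-3 - 3*G)/5 = -⅗ - 3*G/5)
-37868/(-7830) + 44583/w(217, U(-4, 0)) = -37868/(-7830) + 44583/(-⅗ - ⅗*217) = -37868*(-1/7830) + 44583/(-⅗ - 651/5) = 18934/3915 + 44583/(-654/5) = 18934/3915 + 44583*(-5/654) = 18934/3915 - 74305/218 = -286776463/853470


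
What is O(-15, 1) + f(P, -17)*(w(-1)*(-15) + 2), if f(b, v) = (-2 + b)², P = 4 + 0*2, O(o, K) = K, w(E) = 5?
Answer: -291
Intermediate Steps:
P = 4 (P = 4 + 0 = 4)
O(-15, 1) + f(P, -17)*(w(-1)*(-15) + 2) = 1 + (-2 + 4)²*(5*(-15) + 2) = 1 + 2²*(-75 + 2) = 1 + 4*(-73) = 1 - 292 = -291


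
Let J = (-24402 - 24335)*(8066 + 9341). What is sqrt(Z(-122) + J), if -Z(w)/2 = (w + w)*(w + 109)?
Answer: I*sqrt(848371303) ≈ 29127.0*I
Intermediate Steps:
J = -848364959 (J = -48737*17407 = -848364959)
Z(w) = -4*w*(109 + w) (Z(w) = -2*(w + w)*(w + 109) = -2*2*w*(109 + w) = -4*w*(109 + w))
sqrt(Z(-122) + J) = sqrt(-4*(-122)*(109 - 122) - 848364959) = sqrt(-4*(-122)*(-13) - 848364959) = sqrt(-6344 - 848364959) = sqrt(-848371303) = I*sqrt(848371303)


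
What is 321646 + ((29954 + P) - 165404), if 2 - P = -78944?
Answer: 265142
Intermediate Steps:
P = 78946 (P = 2 - 1*(-78944) = 2 + 78944 = 78946)
321646 + ((29954 + P) - 165404) = 321646 + ((29954 + 78946) - 165404) = 321646 + (108900 - 165404) = 321646 - 56504 = 265142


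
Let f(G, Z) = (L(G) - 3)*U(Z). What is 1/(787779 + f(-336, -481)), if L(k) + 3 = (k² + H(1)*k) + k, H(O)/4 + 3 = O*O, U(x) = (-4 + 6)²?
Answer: 1/1248747 ≈ 8.0080e-7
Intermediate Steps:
U(x) = 4 (U(x) = 2² = 4)
H(O) = -12 + 4*O² (H(O) = -12 + 4*(O*O) = -12 + 4*O²)
L(k) = -3 + k² - 7*k (L(k) = -3 + ((k² + (-12 + 4*1²)*k) + k) = -3 + ((k² + (-12 + 4*1)*k) + k) = -3 + ((k² + (-12 + 4)*k) + k) = -3 + ((k² - 8*k) + k) = -3 + (k² - 7*k) = -3 + k² - 7*k)
f(G, Z) = -24 - 28*G + 4*G² (f(G, Z) = ((-3 + G² - 7*G) - 3)*4 = (-6 + G² - 7*G)*4 = -24 - 28*G + 4*G²)
1/(787779 + f(-336, -481)) = 1/(787779 + (-24 - 28*(-336) + 4*(-336)²)) = 1/(787779 + (-24 + 9408 + 4*112896)) = 1/(787779 + (-24 + 9408 + 451584)) = 1/(787779 + 460968) = 1/1248747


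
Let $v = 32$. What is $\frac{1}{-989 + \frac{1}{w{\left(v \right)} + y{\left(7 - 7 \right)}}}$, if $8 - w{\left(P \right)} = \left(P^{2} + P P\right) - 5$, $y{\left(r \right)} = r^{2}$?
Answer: $- \frac{2035}{2012616} \approx -0.0010111$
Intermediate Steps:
$w{\left(P \right)} = 13 - 2 P^{2}$ ($w{\left(P \right)} = 8 - \left(\left(P^{2} + P P\right) - 5\right) = 8 - \left(\left(P^{2} + P^{2}\right) - 5\right) = 8 - \left(2 P^{2} - 5\right) = 8 - \left(-5 + 2 P^{2}\right) = 13 - 2 P^{2}$)
$\frac{1}{-989 + \frac{1}{w{\left(v \right)} + y{\left(7 - 7 \right)}}} = \frac{1}{-989 + \frac{1}{\left(13 - 2 \cdot 32^{2}\right) + \left(7 - 7\right)^{2}}} = \frac{1}{-989 + \frac{1}{\left(13 - 2048\right) + \left(7 - 7\right)^{2}}} = \frac{1}{-989 + \frac{1}{\left(13 - 2048\right) + 0^{2}}} = \frac{1}{-989 + \frac{1}{-2035 + 0}} = \frac{1}{-989 + \frac{1}{-2035}} = \frac{1}{-989 - \frac{1}{2035}} = \frac{1}{- \frac{2012616}{2035}} = - \frac{2035}{2012616}$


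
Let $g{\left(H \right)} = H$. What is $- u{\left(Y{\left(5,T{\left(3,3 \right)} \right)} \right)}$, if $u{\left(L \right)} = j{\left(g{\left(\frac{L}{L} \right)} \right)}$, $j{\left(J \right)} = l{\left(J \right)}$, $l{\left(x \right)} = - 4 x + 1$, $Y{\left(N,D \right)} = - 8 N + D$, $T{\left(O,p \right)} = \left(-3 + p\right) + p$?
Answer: $3$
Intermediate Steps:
$T{\left(O,p \right)} = -3 + 2 p$
$Y{\left(N,D \right)} = D - 8 N$
$l{\left(x \right)} = 1 - 4 x$
$j{\left(J \right)} = 1 - 4 J$
$u{\left(L \right)} = -3$ ($u{\left(L \right)} = 1 - 4 \frac{L}{L} = 1 - 4 = -3$)
$- u{\left(Y{\left(5,T{\left(3,3 \right)} \right)} \right)} = \left(-1\right) \left(-3\right) = 3$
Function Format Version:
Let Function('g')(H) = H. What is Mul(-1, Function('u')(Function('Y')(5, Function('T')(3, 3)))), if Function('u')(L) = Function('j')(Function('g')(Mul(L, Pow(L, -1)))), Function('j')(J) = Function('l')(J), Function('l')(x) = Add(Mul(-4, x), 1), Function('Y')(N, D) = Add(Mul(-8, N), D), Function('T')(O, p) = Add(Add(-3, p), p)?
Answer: 3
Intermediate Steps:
Function('T')(O, p) = Add(-3, Mul(2, p))
Function('Y')(N, D) = Add(D, Mul(-8, N))
Function('l')(x) = Add(1, Mul(-4, x))
Function('j')(J) = Add(1, Mul(-4, J))
Function('u')(L) = -3 (Function('u')(L) = Add(1, Mul(-4, Mul(L, Pow(L, -1)))) = Add(1, Mul(-4, 1)) = Add(1, -4) = -3)
Mul(-1, Function('u')(Function('Y')(5, Function('T')(3, 3)))) = Mul(-1, -3) = 3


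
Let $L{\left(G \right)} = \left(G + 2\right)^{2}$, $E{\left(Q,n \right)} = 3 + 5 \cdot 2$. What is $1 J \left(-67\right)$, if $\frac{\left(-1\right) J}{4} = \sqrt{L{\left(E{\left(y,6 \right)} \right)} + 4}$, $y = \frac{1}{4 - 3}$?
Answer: $268 \sqrt{229} \approx 4055.6$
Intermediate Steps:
$y = 1$ ($y = 1^{-1} = 1$)
$E{\left(Q,n \right)} = 13$ ($E{\left(Q,n \right)} = 3 + 10 = 13$)
$L{\left(G \right)} = \left(2 + G\right)^{2}$
$J = - 4 \sqrt{229}$ ($J = - 4 \sqrt{\left(2 + 13\right)^{2} + 4} = - 4 \sqrt{15^{2} + 4} = - 4 \sqrt{225 + 4} = - 4 \sqrt{229} \approx -60.531$)
$1 J \left(-67\right) = 1 \left(- 4 \sqrt{229}\right) \left(-67\right) = - 4 \sqrt{229} \left(-67\right) = 268 \sqrt{229}$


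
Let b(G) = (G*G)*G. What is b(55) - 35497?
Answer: 130878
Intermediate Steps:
b(G) = G³ (b(G) = G²*G = G³)
b(55) - 35497 = 55³ - 35497 = 166375 - 35497 = 130878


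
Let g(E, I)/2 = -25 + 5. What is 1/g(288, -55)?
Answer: -1/40 ≈ -0.025000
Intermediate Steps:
g(E, I) = -40 (g(E, I) = 2*(-25 + 5) = 2*(-20) = -40)
1/g(288, -55) = 1/(-40) = -1/40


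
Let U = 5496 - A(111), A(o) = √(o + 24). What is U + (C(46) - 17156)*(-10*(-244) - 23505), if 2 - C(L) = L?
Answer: 362323496 - 3*√15 ≈ 3.6232e+8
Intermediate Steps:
A(o) = √(24 + o)
C(L) = 2 - L
U = 5496 - 3*√15 (U = 5496 - √(24 + 111) = 5496 - √135 = 5496 - 3*√15 ≈ 5484.4)
U + (C(46) - 17156)*(-10*(-244) - 23505) = (5496 - 3*√15) + ((2 - 1*46) - 17156)*(-10*(-244) - 23505) = (5496 - 3*√15) + ((2 - 46) - 17156)*(2440 - 23505) = (5496 - 3*√15) + (-44 - 17156)*(-21065) = (5496 - 3*√15) - 17200*(-21065) = (5496 - 3*√15) + 362318000 = 362323496 - 3*√15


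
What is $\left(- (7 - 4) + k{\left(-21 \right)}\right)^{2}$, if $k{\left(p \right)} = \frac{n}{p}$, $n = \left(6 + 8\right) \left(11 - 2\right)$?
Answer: $81$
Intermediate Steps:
$n = 126$ ($n = 14 \cdot 9 = 126$)
$k{\left(p \right)} = \frac{126}{p}$
$\left(- (7 - 4) + k{\left(-21 \right)}\right)^{2} = \left(- (7 - 4) + \frac{126}{-21}\right)^{2} = \left(\left(-1\right) 3 + 126 \left(- \frac{1}{21}\right)\right)^{2} = \left(-3 - 6\right)^{2} = \left(-9\right)^{2} = 81$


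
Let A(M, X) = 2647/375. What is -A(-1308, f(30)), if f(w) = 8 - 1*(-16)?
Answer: -2647/375 ≈ -7.0587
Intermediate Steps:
f(w) = 24 (f(w) = 8 + 16 = 24)
A(M, X) = 2647/375 (A(M, X) = 2647*(1/375) = 2647/375)
-A(-1308, f(30)) = -1*2647/375 = -2647/375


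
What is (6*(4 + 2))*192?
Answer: 6912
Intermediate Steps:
(6*(4 + 2))*192 = (6*6)*192 = 36*192 = 6912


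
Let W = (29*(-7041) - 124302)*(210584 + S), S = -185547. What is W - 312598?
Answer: -8224741765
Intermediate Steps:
W = -8224429167 (W = (29*(-7041) - 124302)*(210584 - 185547) = (-204189 - 124302)*25037 = -328491*25037 = -8224429167)
W - 312598 = -8224429167 - 312598 = -8224741765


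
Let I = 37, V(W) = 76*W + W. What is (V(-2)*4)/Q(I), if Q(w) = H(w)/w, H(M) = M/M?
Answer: -22792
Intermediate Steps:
H(M) = 1
V(W) = 77*W
Q(w) = 1/w
(V(-2)*4)/Q(I) = ((77*(-2))*4)/(1/37) = (-154*4)/(1/37) = -616*37 = -22792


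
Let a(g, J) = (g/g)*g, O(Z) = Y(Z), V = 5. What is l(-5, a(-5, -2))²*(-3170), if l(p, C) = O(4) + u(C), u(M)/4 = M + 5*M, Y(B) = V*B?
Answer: -31700000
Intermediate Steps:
Y(B) = 5*B
O(Z) = 5*Z
u(M) = 24*M (u(M) = 4*(M + 5*M) = 4*(6*M) = 24*M)
a(g, J) = g (a(g, J) = 1*g = g)
l(p, C) = 20 + 24*C (l(p, C) = 5*4 + 24*C = 20 + 24*C)
l(-5, a(-5, -2))²*(-3170) = (20 + 24*(-5))²*(-3170) = (20 - 120)²*(-3170) = (-100)²*(-3170) = 10000*(-3170) = -31700000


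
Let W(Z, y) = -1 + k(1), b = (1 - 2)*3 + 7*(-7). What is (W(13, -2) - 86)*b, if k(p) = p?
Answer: 4472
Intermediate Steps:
b = -52 (b = -1*3 - 49 = -3 - 49 = -52)
W(Z, y) = 0 (W(Z, y) = -1 + 1 = 0)
(W(13, -2) - 86)*b = (0 - 86)*(-52) = -86*(-52) = 4472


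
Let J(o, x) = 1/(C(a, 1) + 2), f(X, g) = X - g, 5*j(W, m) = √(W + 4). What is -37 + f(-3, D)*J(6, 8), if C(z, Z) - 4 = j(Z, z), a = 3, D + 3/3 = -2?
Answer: -37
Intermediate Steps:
D = -3 (D = -1 - 2 = -3)
j(W, m) = √(4 + W)/5 (j(W, m) = √(W + 4)/5 = √(4 + W)/5)
C(z, Z) = 4 + √(4 + Z)/5
J(o, x) = 1/(6 + √5/5) (J(o, x) = 1/((4 + √(4 + 1)/5) + 2) = 1/((4 + √5/5) + 2) = 1/(6 + √5/5))
-37 + f(-3, D)*J(6, 8) = -37 + (-3 - 1*(-3))*(30/179 - √5/179) = -37 + (-3 + 3)*(30/179 - √5/179) = -37 + 0*(30/179 - √5/179) = -37 + 0 = -37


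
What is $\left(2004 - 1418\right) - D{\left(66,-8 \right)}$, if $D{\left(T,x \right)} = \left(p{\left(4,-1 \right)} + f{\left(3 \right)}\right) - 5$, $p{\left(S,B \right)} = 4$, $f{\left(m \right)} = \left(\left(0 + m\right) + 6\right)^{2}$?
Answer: $506$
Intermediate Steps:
$f{\left(m \right)} = \left(6 + m\right)^{2}$ ($f{\left(m \right)} = \left(m + 6\right)^{2} = \left(6 + m\right)^{2}$)
$D{\left(T,x \right)} = 80$ ($D{\left(T,x \right)} = \left(4 + \left(6 + 3\right)^{2}\right) - 5 = \left(4 + 9^{2}\right) - 5 = \left(4 + 81\right) - 5 = 85 - 5 = 80$)
$\left(2004 - 1418\right) - D{\left(66,-8 \right)} = \left(2004 - 1418\right) - 80 = 586 - 80 = 506$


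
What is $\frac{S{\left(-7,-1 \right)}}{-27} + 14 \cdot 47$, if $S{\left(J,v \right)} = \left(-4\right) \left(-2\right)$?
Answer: $\frac{17758}{27} \approx 657.7$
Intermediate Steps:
$S{\left(J,v \right)} = 8$
$\frac{S{\left(-7,-1 \right)}}{-27} + 14 \cdot 47 = \frac{8}{-27} + 14 \cdot 47 = 8 \left(- \frac{1}{27}\right) + 658 = - \frac{8}{27} + 658 = \frac{17758}{27}$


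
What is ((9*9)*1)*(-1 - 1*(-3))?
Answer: 162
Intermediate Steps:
((9*9)*1)*(-1 - 1*(-3)) = (81*1)*(-1 + 3) = 81*2 = 162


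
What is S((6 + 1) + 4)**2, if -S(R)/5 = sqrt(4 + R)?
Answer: 375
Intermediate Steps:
S(R) = -5*sqrt(4 + R)
S((6 + 1) + 4)**2 = (-5*sqrt(4 + ((6 + 1) + 4)))**2 = (-5*sqrt(4 + (7 + 4)))**2 = (-5*sqrt(4 + 11))**2 = (-5*sqrt(15))**2 = 375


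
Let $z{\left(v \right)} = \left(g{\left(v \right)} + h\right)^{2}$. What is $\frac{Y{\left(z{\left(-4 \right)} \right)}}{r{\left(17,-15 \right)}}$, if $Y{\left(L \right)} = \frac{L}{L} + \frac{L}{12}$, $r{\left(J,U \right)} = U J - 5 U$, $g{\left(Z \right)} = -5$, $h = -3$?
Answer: $- \frac{19}{540} \approx -0.035185$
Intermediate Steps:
$r{\left(J,U \right)} = - 5 U + J U$ ($r{\left(J,U \right)} = J U - 5 U = - 5 U + J U$)
$z{\left(v \right)} = 64$ ($z{\left(v \right)} = \left(-5 - 3\right)^{2} = \left(-8\right)^{2} = 64$)
$Y{\left(L \right)} = 1 + \frac{L}{12}$ ($Y{\left(L \right)} = 1 + L \frac{1}{12} = 1 + \frac{L}{12}$)
$\frac{Y{\left(z{\left(-4 \right)} \right)}}{r{\left(17,-15 \right)}} = \frac{1 + \frac{1}{12} \cdot 64}{\left(-15\right) \left(-5 + 17\right)} = \frac{1 + \frac{16}{3}}{\left(-15\right) 12} = \frac{19}{3 \left(-180\right)} = \frac{19}{3} \left(- \frac{1}{180}\right) = - \frac{19}{540}$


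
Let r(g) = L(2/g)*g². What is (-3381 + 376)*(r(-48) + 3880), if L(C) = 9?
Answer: -73971080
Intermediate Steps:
r(g) = 9*g²
(-3381 + 376)*(r(-48) + 3880) = (-3381 + 376)*(9*(-48)² + 3880) = -3005*(9*2304 + 3880) = -3005*(20736 + 3880) = -3005*24616 = -73971080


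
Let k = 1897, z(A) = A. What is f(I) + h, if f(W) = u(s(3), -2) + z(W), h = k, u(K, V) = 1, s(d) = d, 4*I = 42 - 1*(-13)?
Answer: 7647/4 ≈ 1911.8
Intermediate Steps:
I = 55/4 (I = (42 - 1*(-13))/4 = (42 + 13)/4 = (1/4)*55 = 55/4 ≈ 13.750)
h = 1897
f(W) = 1 + W
f(I) + h = (1 + 55/4) + 1897 = 59/4 + 1897 = 7647/4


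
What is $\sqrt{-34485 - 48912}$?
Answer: $i \sqrt{83397} \approx 288.79 i$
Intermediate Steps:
$\sqrt{-34485 - 48912} = \sqrt{-83397} = i \sqrt{83397}$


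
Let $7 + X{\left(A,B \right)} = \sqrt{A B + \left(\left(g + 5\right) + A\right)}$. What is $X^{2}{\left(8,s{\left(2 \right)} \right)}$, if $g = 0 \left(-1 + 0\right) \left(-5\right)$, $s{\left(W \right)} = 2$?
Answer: $\left(7 - \sqrt{29}\right)^{2} \approx 2.6077$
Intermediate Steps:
$g = 0$ ($g = 0 \left(-1\right) \left(-5\right) = 0 \left(-5\right) = 0$)
$X{\left(A,B \right)} = -7 + \sqrt{5 + A + A B}$ ($X{\left(A,B \right)} = -7 + \sqrt{A B + \left(\left(0 + 5\right) + A\right)} = -7 + \sqrt{A B + \left(5 + A\right)} = -7 + \sqrt{5 + A + A B}$)
$X^{2}{\left(8,s{\left(2 \right)} \right)} = \left(-7 + \sqrt{5 + 8 + 8 \cdot 2}\right)^{2} = \left(-7 + \sqrt{5 + 8 + 16}\right)^{2} = \left(-7 + \sqrt{29}\right)^{2}$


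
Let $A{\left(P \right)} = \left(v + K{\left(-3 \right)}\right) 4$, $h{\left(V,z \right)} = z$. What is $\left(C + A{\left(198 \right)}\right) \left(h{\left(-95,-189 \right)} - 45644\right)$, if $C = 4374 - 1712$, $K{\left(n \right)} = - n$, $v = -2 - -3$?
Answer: $-122740774$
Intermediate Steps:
$v = 1$ ($v = -2 + 3 = 1$)
$C = 2662$
$A{\left(P \right)} = 16$ ($A{\left(P \right)} = \left(1 - -3\right) 4 = \left(1 + 3\right) 4 = 4 \cdot 4 = 16$)
$\left(C + A{\left(198 \right)}\right) \left(h{\left(-95,-189 \right)} - 45644\right) = \left(2662 + 16\right) \left(-189 - 45644\right) = 2678 \left(-45833\right) = -122740774$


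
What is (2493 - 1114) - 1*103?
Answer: 1276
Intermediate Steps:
(2493 - 1114) - 1*103 = 1379 - 103 = 1276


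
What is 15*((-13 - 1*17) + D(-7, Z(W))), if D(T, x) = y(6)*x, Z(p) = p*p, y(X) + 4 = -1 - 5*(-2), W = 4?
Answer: 750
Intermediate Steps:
y(X) = 5 (y(X) = -4 + (-1 - 5*(-2)) = -4 + (-1 + 10) = -4 + 9 = 5)
Z(p) = p**2
D(T, x) = 5*x
15*((-13 - 1*17) + D(-7, Z(W))) = 15*((-13 - 1*17) + 5*4**2) = 15*((-13 - 17) + 5*16) = 15*(-30 + 80) = 15*50 = 750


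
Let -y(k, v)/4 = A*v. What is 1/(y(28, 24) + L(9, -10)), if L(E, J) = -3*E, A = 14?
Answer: -1/1371 ≈ -0.00072939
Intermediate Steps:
y(k, v) = -56*v
1/(y(28, 24) + L(9, -10)) = 1/(-56*24 - 3*9) = 1/(-1344 - 27) = 1/(-1371) = -1/1371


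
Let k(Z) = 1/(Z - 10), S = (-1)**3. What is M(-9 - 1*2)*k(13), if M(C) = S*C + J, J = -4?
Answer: 7/3 ≈ 2.3333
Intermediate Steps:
S = -1
M(C) = -4 - C (M(C) = -C - 4 = -4 - C)
k(Z) = 1/(-10 + Z)
M(-9 - 1*2)*k(13) = (-4 - (-9 - 1*2))/(-10 + 13) = (-4 - (-9 - 2))/3 = (-4 - 1*(-11))*(1/3) = (-4 + 11)*(1/3) = 7*(1/3) = 7/3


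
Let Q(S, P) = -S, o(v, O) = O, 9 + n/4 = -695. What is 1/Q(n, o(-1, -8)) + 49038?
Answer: 138091009/2816 ≈ 49038.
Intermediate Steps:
n = -2816 (n = -36 + 4*(-695) = -36 - 2780 = -2816)
1/Q(n, o(-1, -8)) + 49038 = 1/(-1*(-2816)) + 49038 = 1/2816 + 49038 = 138091009/2816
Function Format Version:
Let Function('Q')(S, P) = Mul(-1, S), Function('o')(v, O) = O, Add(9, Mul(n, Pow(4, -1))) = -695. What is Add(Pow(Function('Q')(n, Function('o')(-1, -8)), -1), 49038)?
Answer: Rational(138091009, 2816) ≈ 49038.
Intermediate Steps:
n = -2816 (n = Add(-36, Mul(4, -695)) = Add(-36, -2780) = -2816)
Add(Pow(Function('Q')(n, Function('o')(-1, -8)), -1), 49038) = Add(Pow(Mul(-1, -2816), -1), 49038) = Add(Pow(2816, -1), 49038) = Add(Rational(1, 2816), 49038) = Rational(138091009, 2816)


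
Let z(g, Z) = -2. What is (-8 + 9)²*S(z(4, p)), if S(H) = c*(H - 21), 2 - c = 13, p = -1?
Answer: 253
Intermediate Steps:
c = -11 (c = 2 - 1*13 = 2 - 13 = -11)
S(H) = 231 - 11*H (S(H) = -11*(H - 21) = -11*(-21 + H) = 231 - 11*H)
(-8 + 9)²*S(z(4, p)) = (-8 + 9)²*(231 - 11*(-2)) = 1²*(231 + 22) = 1*253 = 253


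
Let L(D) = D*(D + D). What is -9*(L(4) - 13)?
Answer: -171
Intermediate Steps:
L(D) = 2*D² (L(D) = D*(2*D) = 2*D²)
-9*(L(4) - 13) = -9*(2*4² - 13) = -9*(2*16 - 13) = -9*(32 - 13) = -9*19 = -171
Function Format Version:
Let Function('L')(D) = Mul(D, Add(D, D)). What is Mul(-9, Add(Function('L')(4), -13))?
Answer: -171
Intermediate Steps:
Function('L')(D) = Mul(2, Pow(D, 2)) (Function('L')(D) = Mul(D, Mul(2, D)) = Mul(2, Pow(D, 2)))
Mul(-9, Add(Function('L')(4), -13)) = Mul(-9, Add(Mul(2, Pow(4, 2)), -13)) = Mul(-9, Add(Mul(2, 16), -13)) = Mul(-9, Add(32, -13)) = Mul(-9, 19) = -171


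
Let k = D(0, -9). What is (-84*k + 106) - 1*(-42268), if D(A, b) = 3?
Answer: 42122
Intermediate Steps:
k = 3
(-84*k + 106) - 1*(-42268) = (-84*3 + 106) - 1*(-42268) = (-252 + 106) + 42268 = -146 + 42268 = 42122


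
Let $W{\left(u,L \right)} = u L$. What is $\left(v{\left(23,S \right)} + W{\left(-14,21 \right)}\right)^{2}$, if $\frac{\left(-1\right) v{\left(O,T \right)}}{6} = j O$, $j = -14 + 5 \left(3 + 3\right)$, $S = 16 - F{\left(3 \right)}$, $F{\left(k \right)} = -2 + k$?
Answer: $6260004$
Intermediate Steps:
$S = 15$ ($S = 16 - \left(-2 + 3\right) = 16 - 1 = 15$)
$W{\left(u,L \right)} = L u$
$j = 16$ ($j = -14 + 5 \cdot 6 = -14 + 30 = 16$)
$v{\left(O,T \right)} = - 96 O$ ($v{\left(O,T \right)} = - 6 \cdot 16 O = - 96 O$)
$\left(v{\left(23,S \right)} + W{\left(-14,21 \right)}\right)^{2} = \left(\left(-96\right) 23 + 21 \left(-14\right)\right)^{2} = \left(-2208 - 294\right)^{2} = \left(-2502\right)^{2} = 6260004$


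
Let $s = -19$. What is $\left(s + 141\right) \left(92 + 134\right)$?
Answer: $27572$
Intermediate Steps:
$\left(s + 141\right) \left(92 + 134\right) = \left(-19 + 141\right) \left(92 + 134\right) = 122 \cdot 226 = 27572$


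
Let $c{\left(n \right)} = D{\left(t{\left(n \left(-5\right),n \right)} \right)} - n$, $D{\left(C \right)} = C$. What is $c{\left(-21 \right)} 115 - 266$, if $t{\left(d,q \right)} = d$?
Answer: $14224$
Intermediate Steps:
$c{\left(n \right)} = - 6 n$ ($c{\left(n \right)} = n \left(-5\right) - n = - 5 n - n = - 6 n$)
$c{\left(-21 \right)} 115 - 266 = \left(-6\right) \left(-21\right) 115 - 266 = 126 \cdot 115 - 266 = 14490 - 266 = 14224$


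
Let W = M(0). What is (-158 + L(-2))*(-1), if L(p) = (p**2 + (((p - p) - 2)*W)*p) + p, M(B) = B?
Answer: 156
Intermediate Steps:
W = 0
L(p) = p + p**2 (L(p) = (p**2 + (((p - p) - 2)*0)*p) + p = (p**2 + ((0 - 2)*0)*p) + p = (p**2 + (-2*0)*p) + p = (p**2 + 0*p) + p = (p**2 + 0) + p = p**2 + p = p + p**2)
(-158 + L(-2))*(-1) = (-158 - 2*(1 - 2))*(-1) = (-158 - 2*(-1))*(-1) = (-158 + 2)*(-1) = -156*(-1) = 156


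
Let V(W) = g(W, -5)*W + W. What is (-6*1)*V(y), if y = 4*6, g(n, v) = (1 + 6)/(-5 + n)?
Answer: -3744/19 ≈ -197.05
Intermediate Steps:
g(n, v) = 7/(-5 + n)
y = 24
V(W) = W + 7*W/(-5 + W) (V(W) = (7/(-5 + W))*W + W = 7*W/(-5 + W) + W = W + 7*W/(-5 + W))
(-6*1)*V(y) = (-6*1)*(24*(2 + 24)/(-5 + 24)) = -144*26/19 = -6*624/19 = -3744/19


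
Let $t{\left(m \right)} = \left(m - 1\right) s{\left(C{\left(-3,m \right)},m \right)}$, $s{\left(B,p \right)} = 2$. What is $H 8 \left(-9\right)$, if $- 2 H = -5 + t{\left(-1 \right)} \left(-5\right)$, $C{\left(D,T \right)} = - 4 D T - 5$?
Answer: $540$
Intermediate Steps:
$C{\left(D,T \right)} = -5 - 4 D T$ ($C{\left(D,T \right)} = - 4 D T - 5 = -5 - 4 D T$)
$t{\left(m \right)} = -2 + 2 m$ ($t{\left(m \right)} = \left(m - 1\right) 2 = \left(-1 + m\right) 2 = -2 + 2 m$)
$H = - \frac{15}{2}$ ($H = - \frac{-5 + \left(-2 + 2 \left(-1\right)\right) \left(-5\right)}{2} = - \frac{-5 + \left(-2 - 2\right) \left(-5\right)}{2} = - \frac{-5 - -20}{2} = - \frac{-5 + 20}{2} = \left(- \frac{1}{2}\right) 15 = - \frac{15}{2} \approx -7.5$)
$H 8 \left(-9\right) = \left(- \frac{15}{2}\right) 8 \left(-9\right) = \left(-60\right) \left(-9\right) = 540$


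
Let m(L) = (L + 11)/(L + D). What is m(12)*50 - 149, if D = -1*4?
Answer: -21/4 ≈ -5.2500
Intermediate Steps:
D = -4
m(L) = (11 + L)/(-4 + L) (m(L) = (L + 11)/(L - 4) = (11 + L)/(-4 + L))
m(12)*50 - 149 = ((11 + 12)/(-4 + 12))*50 - 149 = (23/8)*50 - 149 = 575/4 - 149 = -21/4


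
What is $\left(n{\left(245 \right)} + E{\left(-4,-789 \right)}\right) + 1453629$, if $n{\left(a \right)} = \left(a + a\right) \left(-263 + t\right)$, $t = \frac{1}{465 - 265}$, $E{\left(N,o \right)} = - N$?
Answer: $\frac{26495309}{20} \approx 1.3248 \cdot 10^{6}$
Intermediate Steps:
$t = \frac{1}{200} \approx 0.005$
$n{\left(a \right)} = - \frac{52599 a}{100}$ ($n{\left(a \right)} = \left(a + a\right) \left(-263 + \frac{1}{200}\right) = 2 a \left(- \frac{52599}{200}\right) = - \frac{52599 a}{100}$)
$\left(n{\left(245 \right)} + E{\left(-4,-789 \right)}\right) + 1453629 = \left(\left(- \frac{52599}{100}\right) 245 - -4\right) + 1453629 = \left(- \frac{2577351}{20} + 4\right) + 1453629 = - \frac{2577271}{20} + 1453629 = \frac{26495309}{20}$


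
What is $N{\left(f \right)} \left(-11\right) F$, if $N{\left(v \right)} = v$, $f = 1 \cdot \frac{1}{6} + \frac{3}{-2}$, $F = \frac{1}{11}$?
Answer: $\frac{4}{3} \approx 1.3333$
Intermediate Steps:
$F = \frac{1}{11} \approx 0.090909$
$f = - \frac{4}{3}$ ($f = 1 \cdot \frac{1}{6} + 3 \left(- \frac{1}{2}\right) = \frac{1}{6} - \frac{3}{2} = - \frac{4}{3} \approx -1.3333$)
$N{\left(f \right)} \left(-11\right) F = \left(- \frac{4}{3}\right) \left(-11\right) \frac{1}{11} = \frac{44}{3} \cdot \frac{1}{11} = \frac{4}{3}$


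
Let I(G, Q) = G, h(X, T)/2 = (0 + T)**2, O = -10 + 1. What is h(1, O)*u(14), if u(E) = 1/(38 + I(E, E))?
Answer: 81/26 ≈ 3.1154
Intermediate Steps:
O = -9
h(X, T) = 2*T**2 (h(X, T) = 2*(0 + T)**2 = 2*T**2)
u(E) = 1/(38 + E)
h(1, O)*u(14) = (2*(-9)**2)/(38 + 14) = (2*81)/52 = 162*(1/52) = 81/26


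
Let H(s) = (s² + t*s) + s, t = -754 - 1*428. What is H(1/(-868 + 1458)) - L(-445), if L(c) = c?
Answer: 154207711/348100 ≈ 443.00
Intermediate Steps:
t = -1182 (t = -754 - 428 = -1182)
H(s) = s² - 1181*s (H(s) = (s² - 1182*s) + s = s² - 1181*s)
H(1/(-868 + 1458)) - L(-445) = (-1181 + 1/(-868 + 1458))/(-868 + 1458) - 1*(-445) = (-1181 + 1/590)/590 + 445 = (1/590)*(-696789/590) + 445 = -696789/348100 + 445 = 154207711/348100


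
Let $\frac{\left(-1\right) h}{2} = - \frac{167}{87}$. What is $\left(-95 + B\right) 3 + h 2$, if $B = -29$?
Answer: $- \frac{31696}{87} \approx -364.32$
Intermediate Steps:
$h = \frac{334}{87}$ ($h = - 2 \left(- \frac{167}{87}\right) = - 2 \left(\left(-167\right) \frac{1}{87}\right) = \left(-2\right) \left(- \frac{167}{87}\right) = \frac{334}{87} \approx 3.8391$)
$\left(-95 + B\right) 3 + h 2 = \left(-95 - 29\right) 3 + \frac{334}{87} \cdot 2 = \left(-124\right) 3 + \frac{668}{87} = -372 + \frac{668}{87} = - \frac{31696}{87}$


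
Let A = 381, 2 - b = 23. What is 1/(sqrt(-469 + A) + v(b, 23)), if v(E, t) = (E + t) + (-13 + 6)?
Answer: -5/113 - 2*I*sqrt(22)/113 ≈ -0.044248 - 0.083016*I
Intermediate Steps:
b = -21 (b = 2 - 1*23 = 2 - 23 = -21)
v(E, t) = -7 + E + t (v(E, t) = (E + t) - 7 = -7 + E + t)
1/(sqrt(-469 + A) + v(b, 23)) = 1/(sqrt(-469 + 381) + (-7 - 21 + 23)) = 1/(sqrt(-88) - 5) = 1/(2*I*sqrt(22) - 5) = 1/(-5 + 2*I*sqrt(22))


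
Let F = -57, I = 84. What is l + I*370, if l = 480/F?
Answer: 590360/19 ≈ 31072.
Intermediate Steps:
l = -160/19 (l = 480/(-57) = 480*(-1/57) = -160/19 ≈ -8.4211)
l + I*370 = -160/19 + 84*370 = -160/19 + 31080 = 590360/19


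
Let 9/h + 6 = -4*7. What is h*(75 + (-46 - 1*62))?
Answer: 297/34 ≈ 8.7353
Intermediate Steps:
h = -9/34 (h = 9/(-6 - 4*7) = 9/(-6 - 28) = 9/(-34) = 9*(-1/34) = -9/34 ≈ -0.26471)
h*(75 + (-46 - 1*62)) = -9*(75 + (-46 - 1*62))/34 = -9*(75 + (-46 - 62))/34 = -9*(75 - 108)/34 = -9/34*(-33) = 297/34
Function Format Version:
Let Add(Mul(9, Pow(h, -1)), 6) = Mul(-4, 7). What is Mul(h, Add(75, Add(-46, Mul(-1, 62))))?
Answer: Rational(297, 34) ≈ 8.7353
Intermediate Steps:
h = Rational(-9, 34) (h = Mul(9, Pow(Add(-6, Mul(-4, 7)), -1)) = Mul(9, Pow(Add(-6, -28), -1)) = Mul(9, Pow(-34, -1)) = Mul(9, Rational(-1, 34)) = Rational(-9, 34) ≈ -0.26471)
Mul(h, Add(75, Add(-46, Mul(-1, 62)))) = Mul(Rational(-9, 34), Add(75, Add(-46, Mul(-1, 62)))) = Mul(Rational(-9, 34), Add(75, Add(-46, -62))) = Mul(Rational(-9, 34), Add(75, -108)) = Mul(Rational(-9, 34), -33) = Rational(297, 34)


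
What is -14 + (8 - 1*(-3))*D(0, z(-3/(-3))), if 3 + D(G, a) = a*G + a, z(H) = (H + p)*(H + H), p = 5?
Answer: 85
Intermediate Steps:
z(H) = 2*H*(5 + H) (z(H) = (H + 5)*(H + H) = (5 + H)*(2*H) = 2*H*(5 + H))
D(G, a) = -3 + a + G*a (D(G, a) = -3 + (a*G + a) = -3 + (G*a + a) = -3 + (a + G*a) = -3 + a + G*a)
-14 + (8 - 1*(-3))*D(0, z(-3/(-3))) = -14 + (8 - 1*(-3))*(-3 + 2*(-3/(-3))*(5 - 3/(-3)) + 0*(2*(-3/(-3))*(5 - 3/(-3)))) = -14 + (8 + 3)*(-3 + 2*(-3*(-⅓))*(5 - 3*(-⅓)) + 0*(2*(-3*(-⅓))*(5 - 3*(-⅓)))) = -14 + 11*(-3 + 2*1*(5 + 1) + 0*(2*1*(5 + 1))) = -14 + 11*(-3 + 2*1*6 + 0*(2*1*6)) = -14 + 11*(-3 + 12 + 0*12) = -14 + 11*(-3 + 12 + 0) = -14 + 11*9 = -14 + 99 = 85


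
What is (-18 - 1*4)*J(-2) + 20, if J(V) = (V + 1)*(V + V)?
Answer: -68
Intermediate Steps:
J(V) = 2*V*(1 + V) (J(V) = (1 + V)*(2*V) = 2*V*(1 + V))
(-18 - 1*4)*J(-2) + 20 = (-18 - 1*4)*(2*(-2)*(1 - 2)) + 20 = (-18 - 4)*(2*(-2)*(-1)) + 20 = -22*4 + 20 = -88 + 20 = -68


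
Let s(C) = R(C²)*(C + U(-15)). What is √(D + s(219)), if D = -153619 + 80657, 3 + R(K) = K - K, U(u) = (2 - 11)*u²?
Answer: 2*I*√16886 ≈ 259.89*I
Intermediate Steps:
U(u) = -9*u²
R(K) = -3 (R(K) = -3 + (K - K) = -3 + 0 = -3)
s(C) = 6075 - 3*C (s(C) = -3*(C - 9*(-15)²) = -3*(C - 9*225) = -3*(C - 2025) = -3*(-2025 + C) = 6075 - 3*C)
D = -72962
√(D + s(219)) = √(-72962 + (6075 - 3*219)) = √(-72962 + (6075 - 657)) = √(-72962 + 5418) = √(-67544) = 2*I*√16886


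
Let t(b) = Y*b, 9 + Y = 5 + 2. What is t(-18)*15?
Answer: 540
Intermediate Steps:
Y = -2 (Y = -9 + (5 + 2) = -9 + 7 = -2)
t(b) = -2*b
t(-18)*15 = -2*(-18)*15 = 36*15 = 540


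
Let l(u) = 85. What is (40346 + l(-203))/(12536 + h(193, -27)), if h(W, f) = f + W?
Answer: 13477/4234 ≈ 3.1830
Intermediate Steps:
h(W, f) = W + f
(40346 + l(-203))/(12536 + h(193, -27)) = (40346 + 85)/(12536 + (193 - 27)) = 40431/(12536 + 166) = 40431/12702 = 40431*(1/12702) = 13477/4234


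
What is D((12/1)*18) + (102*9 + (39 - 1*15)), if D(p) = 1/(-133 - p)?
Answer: 328757/349 ≈ 942.00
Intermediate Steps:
D((12/1)*18) + (102*9 + (39 - 1*15)) = -1/(133 + (12/1)*18) + (102*9 + (39 - 1*15)) = -1/(133 + (12*1)*18) + (918 + (39 - 15)) = -1/(133 + 12*18) + (918 + 24) = -1/(133 + 216) + 942 = -1/349 + 942 = 328757/349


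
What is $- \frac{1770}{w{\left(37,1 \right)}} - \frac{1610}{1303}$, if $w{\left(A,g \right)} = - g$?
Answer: $\frac{2304700}{1303} \approx 1768.8$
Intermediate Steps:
$- \frac{1770}{w{\left(37,1 \right)}} - \frac{1610}{1303} = - \frac{1770}{\left(-1\right) 1} - \frac{1610}{1303} = - \frac{1770}{-1} - \frac{1610}{1303} = \left(-1770\right) \left(-1\right) - \frac{1610}{1303} = 1770 - \frac{1610}{1303} = \frac{2304700}{1303}$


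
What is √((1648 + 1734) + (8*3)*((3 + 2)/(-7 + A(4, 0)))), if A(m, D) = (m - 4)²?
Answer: √164878/7 ≈ 58.007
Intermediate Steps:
A(m, D) = (-4 + m)²
√((1648 + 1734) + (8*3)*((3 + 2)/(-7 + A(4, 0)))) = √((1648 + 1734) + (8*3)*((3 + 2)/(-7 + (-4 + 4)²))) = √(3382 + 24*(5/(-7 + 0²))) = √(3382 + 24*(5/(-7 + 0))) = √(3382 + 24*(5/(-7))) = √(3382 + 24*(5*(-⅐))) = √(3382 + 24*(-5/7)) = √(3382 - 120/7) = √(23554/7) = √164878/7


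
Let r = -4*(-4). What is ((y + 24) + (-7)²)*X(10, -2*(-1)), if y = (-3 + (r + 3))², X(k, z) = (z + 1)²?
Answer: 2961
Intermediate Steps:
r = 16
X(k, z) = (1 + z)²
y = 256 (y = (-3 + (16 + 3))² = (-3 + 19)² = 16² = 256)
((y + 24) + (-7)²)*X(10, -2*(-1)) = ((256 + 24) + (-7)²)*(1 - 2*(-1))² = (280 + 49)*(1 + 2)² = 329*3² = 329*9 = 2961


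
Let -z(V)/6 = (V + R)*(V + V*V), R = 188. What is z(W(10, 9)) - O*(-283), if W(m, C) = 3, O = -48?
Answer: -27336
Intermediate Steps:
z(V) = -6*(188 + V)*(V + V**2) (z(V) = -6*(V + 188)*(V + V*V) = -6*(188 + V)*(V + V**2))
z(W(10, 9)) - O*(-283) = -6*3*(188 + 3**2 + 189*3) - (-48)*(-283) = -6*3*(188 + 9 + 567) - 1*13584 = -6*3*764 - 13584 = -13752 - 13584 = -27336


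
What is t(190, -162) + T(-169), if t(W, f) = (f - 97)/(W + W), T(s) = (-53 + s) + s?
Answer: -148839/380 ≈ -391.68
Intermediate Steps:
T(s) = -53 + 2*s
t(W, f) = (-97 + f)/(2*W) (t(W, f) = (-97 + f)/((2*W)) = (-97 + f)*(1/(2*W)) = (-97 + f)/(2*W))
t(190, -162) + T(-169) = (1/2)*(-97 - 162)/190 + (-53 + 2*(-169)) = (1/2)*(1/190)*(-259) + (-53 - 338) = -259/380 - 391 = -148839/380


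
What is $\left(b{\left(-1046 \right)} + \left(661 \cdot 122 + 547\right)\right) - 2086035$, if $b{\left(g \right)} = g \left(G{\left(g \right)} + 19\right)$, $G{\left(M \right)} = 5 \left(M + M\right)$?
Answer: $8916440$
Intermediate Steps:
$G{\left(M \right)} = 10 M$ ($G{\left(M \right)} = 5 \cdot 2 M = 10 M$)
$b{\left(g \right)} = g \left(19 + 10 g\right)$ ($b{\left(g \right)} = g \left(10 g + 19\right) = g \left(19 + 10 g\right)$)
$\left(b{\left(-1046 \right)} + \left(661 \cdot 122 + 547\right)\right) - 2086035 = \left(- 1046 \left(19 + 10 \left(-1046\right)\right) + \left(661 \cdot 122 + 547\right)\right) - 2086035 = \left(- 1046 \left(19 - 10460\right) + \left(80642 + 547\right)\right) - 2086035 = \left(\left(-1046\right) \left(-10441\right) + 81189\right) - 2086035 = \left(10921286 + 81189\right) - 2086035 = 11002475 - 2086035 = 8916440$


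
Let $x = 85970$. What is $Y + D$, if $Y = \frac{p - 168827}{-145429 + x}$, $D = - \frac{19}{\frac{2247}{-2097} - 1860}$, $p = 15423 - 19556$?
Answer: $\frac{225791436419}{77349559051} \approx 2.9191$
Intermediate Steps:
$p = -4133$
$D = \frac{13281}{1300889}$ ($D = - \frac{19}{2247 \left(- \frac{1}{2097}\right) - 1860} = - \frac{19}{- \frac{749}{699} - 1860} = - \frac{19}{- \frac{1300889}{699}} = \left(-19\right) \left(- \frac{699}{1300889}\right) = \frac{13281}{1300889} \approx 0.010209$)
$Y = \frac{172960}{59459}$ ($Y = \frac{-4133 - 168827}{-145429 + 85970} = - \frac{172960}{-59459} = \left(-172960\right) \left(- \frac{1}{59459}\right) = \frac{172960}{59459} \approx 2.9089$)
$Y + D = \frac{172960}{59459} + \frac{13281}{1300889} = \frac{225791436419}{77349559051}$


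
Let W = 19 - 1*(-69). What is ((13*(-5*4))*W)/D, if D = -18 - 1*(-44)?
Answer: -880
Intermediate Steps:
D = 26 (D = -18 + 44 = 26)
W = 88 (W = 19 + 69 = 88)
((13*(-5*4))*W)/D = ((13*(-5*4))*88)/26 = ((13*(-20))*88)*(1/26) = -260*88*(1/26) = -22880*1/26 = -880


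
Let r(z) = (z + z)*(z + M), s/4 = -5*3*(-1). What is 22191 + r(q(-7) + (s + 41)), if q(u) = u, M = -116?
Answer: 18055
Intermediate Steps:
s = 60 (s = 4*(-5*3*(-1)) = 4*(-15*(-1)) = 4*15 = 60)
r(z) = 2*z*(-116 + z) (r(z) = (z + z)*(z - 116) = (2*z)*(-116 + z) = 2*z*(-116 + z))
22191 + r(q(-7) + (s + 41)) = 22191 + 2*(-7 + (60 + 41))*(-116 + (-7 + (60 + 41))) = 22191 + 2*(-7 + 101)*(-116 + (-7 + 101)) = 22191 + 2*94*(-116 + 94) = 22191 + 2*94*(-22) = 22191 - 4136 = 18055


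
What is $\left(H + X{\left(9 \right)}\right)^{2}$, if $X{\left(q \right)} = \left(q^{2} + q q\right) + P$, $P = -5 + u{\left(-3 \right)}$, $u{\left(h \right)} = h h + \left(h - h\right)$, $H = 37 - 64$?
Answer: $19321$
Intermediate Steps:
$H = -27$
$u{\left(h \right)} = h^{2}$ ($u{\left(h \right)} = h^{2} + 0 = h^{2}$)
$P = 4$ ($P = -5 + \left(-3\right)^{2} = -5 + 9 = 4$)
$X{\left(q \right)} = 4 + 2 q^{2}$ ($X{\left(q \right)} = \left(q^{2} + q q\right) + 4 = \left(q^{2} + q^{2}\right) + 4 = 2 q^{2} + 4 = 4 + 2 q^{2}$)
$\left(H + X{\left(9 \right)}\right)^{2} = \left(-27 + \left(4 + 2 \cdot 9^{2}\right)\right)^{2} = \left(-27 + \left(4 + 2 \cdot 81\right)\right)^{2} = \left(-27 + \left(4 + 162\right)\right)^{2} = \left(-27 + 166\right)^{2} = 139^{2} = 19321$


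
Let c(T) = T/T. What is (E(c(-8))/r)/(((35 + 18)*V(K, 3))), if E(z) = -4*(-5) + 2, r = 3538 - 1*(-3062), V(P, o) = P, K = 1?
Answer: 1/15900 ≈ 6.2893e-5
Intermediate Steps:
c(T) = 1
r = 6600 (r = 3538 + 3062 = 6600)
E(z) = 22 (E(z) = 20 + 2 = 22)
(E(c(-8))/r)/(((35 + 18)*V(K, 3))) = (22/6600)/(((35 + 18)*1)) = (22*(1/6600))/((53*1)) = (1/300)/53 = (1/300)*(1/53) = 1/15900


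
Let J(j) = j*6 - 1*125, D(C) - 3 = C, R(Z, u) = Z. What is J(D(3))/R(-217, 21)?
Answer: 89/217 ≈ 0.41014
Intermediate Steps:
D(C) = 3 + C
J(j) = -125 + 6*j (J(j) = 6*j - 125 = -125 + 6*j)
J(D(3))/R(-217, 21) = (-125 + 6*(3 + 3))/(-217) = (-125 + 6*6)*(-1/217) = (-125 + 36)*(-1/217) = -89*(-1/217) = 89/217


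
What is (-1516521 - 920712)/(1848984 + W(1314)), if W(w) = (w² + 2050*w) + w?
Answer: -812411/2090198 ≈ -0.38868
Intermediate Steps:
W(w) = w² + 2051*w
(-1516521 - 920712)/(1848984 + W(1314)) = (-1516521 - 920712)/(1848984 + 1314*(2051 + 1314)) = -2437233/(1848984 + 1314*3365) = -2437233/(1848984 + 4421610) = -2437233/6270594 = -2437233*1/6270594 = -812411/2090198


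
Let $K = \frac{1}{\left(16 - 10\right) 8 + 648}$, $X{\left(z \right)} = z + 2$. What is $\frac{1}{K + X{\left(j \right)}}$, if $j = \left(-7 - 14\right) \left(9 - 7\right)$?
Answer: $- \frac{696}{27839} \approx -0.025001$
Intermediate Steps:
$j = -42$ ($j = \left(-21\right) 2 = -42$)
$X{\left(z \right)} = 2 + z$
$K = \frac{1}{696}$ ($K = \frac{1}{6 \cdot 8 + 648} = \frac{1}{48 + 648} = \frac{1}{696} \approx 0.0014368$)
$\frac{1}{K + X{\left(j \right)}} = \frac{1}{\frac{1}{696} + \left(2 - 42\right)} = \frac{1}{\frac{1}{696} - 40} = \frac{1}{- \frac{27839}{696}} = - \frac{696}{27839}$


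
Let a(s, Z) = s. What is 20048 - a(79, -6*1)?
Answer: 19969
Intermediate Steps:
20048 - a(79, -6*1) = 20048 - 1*79 = 20048 - 79 = 19969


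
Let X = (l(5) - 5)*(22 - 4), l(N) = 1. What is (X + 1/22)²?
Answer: 2505889/484 ≈ 5177.5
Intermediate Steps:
X = -72 (X = (1 - 5)*(22 - 4) = -4*18 = -72)
(X + 1/22)² = (-72 + 1/22)² = (-1583/22)² = 2505889/484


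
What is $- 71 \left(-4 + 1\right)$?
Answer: $213$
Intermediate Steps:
$- 71 \left(-4 + 1\right) = \left(-71\right) \left(-3\right) = 213$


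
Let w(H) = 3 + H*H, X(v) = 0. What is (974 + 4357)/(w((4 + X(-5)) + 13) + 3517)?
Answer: 5331/3809 ≈ 1.3996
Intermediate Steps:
w(H) = 3 + H**2
(974 + 4357)/(w((4 + X(-5)) + 13) + 3517) = (974 + 4357)/((3 + ((4 + 0) + 13)**2) + 3517) = 5331/((3 + (4 + 13)**2) + 3517) = 5331/((3 + 17**2) + 3517) = 5331/((3 + 289) + 3517) = 5331/(292 + 3517) = 5331/3809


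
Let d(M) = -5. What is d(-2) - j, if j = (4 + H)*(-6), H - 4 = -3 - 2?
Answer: 13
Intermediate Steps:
H = -1 (H = 4 + (-3 - 2) = 4 - 5 = -1)
j = -18 (j = (4 - 1)*(-6) = 3*(-6) = -18)
d(-2) - j = -5 - 1*(-18) = -5 + 18 = 13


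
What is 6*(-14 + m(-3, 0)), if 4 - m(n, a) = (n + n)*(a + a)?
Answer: -60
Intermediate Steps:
m(n, a) = 4 - 4*a*n (m(n, a) = 4 - (n + n)*(a + a) = 4 - 2*n*2*a = 4 - 4*a*n)
6*(-14 + m(-3, 0)) = 6*(-14 + (4 - 4*0*(-3))) = 6*(-14 + (4 + 0)) = 6*(-14 + 4) = 6*(-10) = -60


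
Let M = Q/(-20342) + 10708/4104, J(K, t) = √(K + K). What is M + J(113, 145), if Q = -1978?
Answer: 28242481/10435446 + √226 ≈ 17.740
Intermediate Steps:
J(K, t) = √2*√K (J(K, t) = √(2*K) = √2*√K)
M = 28242481/10435446 (M = -1978/(-20342) + 10708/4104 = -1978*(-1/20342) + 10708*(1/4104) = 989/10171 + 2677/1026 = 28242481/10435446 ≈ 2.7064)
M + J(113, 145) = 28242481/10435446 + √2*√113 = 28242481/10435446 + √226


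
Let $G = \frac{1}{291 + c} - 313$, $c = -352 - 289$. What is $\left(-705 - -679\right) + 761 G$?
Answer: $- \frac{83377411}{350} \approx -2.3822 \cdot 10^{5}$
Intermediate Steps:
$c = -641$
$G = - \frac{109551}{350}$ ($G = \frac{1}{291 - 641} - 313 = \frac{1}{-350} - 313 = - \frac{1}{350} - 313 = - \frac{109551}{350} \approx -313.0$)
$\left(-705 - -679\right) + 761 G = \left(-705 - -679\right) + 761 \left(- \frac{109551}{350}\right) = \left(-705 + 679\right) - \frac{83368311}{350} = -26 - \frac{83368311}{350} = - \frac{83377411}{350}$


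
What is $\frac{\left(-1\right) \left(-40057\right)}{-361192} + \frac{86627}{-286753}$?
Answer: $- \frac{42775444305}{103572889576} \approx -0.413$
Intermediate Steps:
$\frac{\left(-1\right) \left(-40057\right)}{-361192} + \frac{86627}{-286753} = 40057 \left(- \frac{1}{361192}\right) + 86627 \left(- \frac{1}{286753}\right) = - \frac{40057}{361192} - \frac{86627}{286753} = - \frac{42775444305}{103572889576}$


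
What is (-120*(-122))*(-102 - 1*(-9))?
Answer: -1361520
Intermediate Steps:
(-120*(-122))*(-102 - 1*(-9)) = 14640*(-102 + 9) = 14640*(-93) = -1361520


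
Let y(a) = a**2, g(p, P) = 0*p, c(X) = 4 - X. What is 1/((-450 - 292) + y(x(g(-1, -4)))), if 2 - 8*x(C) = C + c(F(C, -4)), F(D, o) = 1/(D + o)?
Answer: -1024/759727 ≈ -0.0013479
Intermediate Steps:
g(p, P) = 0
x(C) = -1/4 - C/8 + 1/(8*(-4 + C)) (x(C) = 1/4 - (C + (4 - 1/(C - 4)))/8 = 1/4 - (C + (4 - 1/(-4 + C)))/8 = 1/4 - (4 + C - 1/(-4 + C))/8 = 1/4 + (-1/2 - C/8 + 1/(8*(-4 + C))) = -1/4 - C/8 + 1/(8*(-4 + C)))
1/((-450 - 292) + y(x(g(-1, -4)))) = 1/((-450 - 292) + ((9 - 1*0**2 + 2*0)/(8*(-4 + 0)))**2) = 1/(-742 + ((1/8)*(9 - 1*0 + 0)/(-4))**2) = 1/(-742 + ((1/8)*(-1/4)*(9 + 0 + 0))**2) = 1/(-742 + ((1/8)*(-1/4)*9)**2) = 1/(-742 + (-9/32)**2) = 1/(-742 + 81/1024) = 1/(-759727/1024) = -1024/759727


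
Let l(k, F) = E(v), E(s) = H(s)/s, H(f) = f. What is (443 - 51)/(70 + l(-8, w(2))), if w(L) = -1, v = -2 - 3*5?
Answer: 392/71 ≈ 5.5211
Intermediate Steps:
v = -17 (v = -2 - 15 = -17)
E(s) = 1 (E(s) = s/s = 1)
l(k, F) = 1
(443 - 51)/(70 + l(-8, w(2))) = (443 - 51)/(70 + 1) = 392/71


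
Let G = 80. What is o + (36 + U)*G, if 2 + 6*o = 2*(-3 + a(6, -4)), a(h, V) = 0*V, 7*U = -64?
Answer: 45092/21 ≈ 2147.2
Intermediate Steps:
U = -64/7 (U = (⅐)*(-64) = -64/7 ≈ -9.1429)
a(h, V) = 0
o = -4/3 (o = -⅓ + (2*(-3 + 0))/6 = -⅓ + (2*(-3))/6 = -⅓ + (⅙)*(-6) = -⅓ - 1 = -4/3 ≈ -1.3333)
o + (36 + U)*G = -4/3 + (36 - 64/7)*80 = -4/3 + (188/7)*80 = -4/3 + 15040/7 = 45092/21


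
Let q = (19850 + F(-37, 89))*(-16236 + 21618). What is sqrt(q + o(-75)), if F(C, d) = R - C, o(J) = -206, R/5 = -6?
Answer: 2*sqrt(26717542) ≈ 10338.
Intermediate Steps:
R = -30 (R = 5*(-6) = -30)
F(C, d) = -30 - C
q = 106870374 (q = (19850 + (-30 - 1*(-37)))*(-16236 + 21618) = (19850 + (-30 + 37))*5382 = (19850 + 7)*5382 = 19857*5382 = 106870374)
sqrt(q + o(-75)) = sqrt(106870374 - 206) = sqrt(106870168) = 2*sqrt(26717542)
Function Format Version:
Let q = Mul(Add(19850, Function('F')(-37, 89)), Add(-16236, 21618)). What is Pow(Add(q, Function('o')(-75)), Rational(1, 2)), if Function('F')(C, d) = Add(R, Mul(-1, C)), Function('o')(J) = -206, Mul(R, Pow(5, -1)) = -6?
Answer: Mul(2, Pow(26717542, Rational(1, 2))) ≈ 10338.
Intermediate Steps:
R = -30 (R = Mul(5, -6) = -30)
Function('F')(C, d) = Add(-30, Mul(-1, C))
q = 106870374 (q = Mul(Add(19850, Add(-30, Mul(-1, -37))), Add(-16236, 21618)) = Mul(Add(19850, Add(-30, 37)), 5382) = Mul(Add(19850, 7), 5382) = Mul(19857, 5382) = 106870374)
Pow(Add(q, Function('o')(-75)), Rational(1, 2)) = Pow(Add(106870374, -206), Rational(1, 2)) = Pow(106870168, Rational(1, 2)) = Mul(2, Pow(26717542, Rational(1, 2)))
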